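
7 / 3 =2.33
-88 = -88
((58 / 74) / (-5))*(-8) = 232 / 185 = 1.25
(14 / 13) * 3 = 42 / 13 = 3.23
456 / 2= 228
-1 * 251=-251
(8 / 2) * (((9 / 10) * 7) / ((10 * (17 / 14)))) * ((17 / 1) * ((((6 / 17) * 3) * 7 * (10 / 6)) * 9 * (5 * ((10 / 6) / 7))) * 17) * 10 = 793800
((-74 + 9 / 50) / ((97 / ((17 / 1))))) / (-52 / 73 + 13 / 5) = -4580531 / 668330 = -6.85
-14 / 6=-7 / 3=-2.33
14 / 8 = 7 / 4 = 1.75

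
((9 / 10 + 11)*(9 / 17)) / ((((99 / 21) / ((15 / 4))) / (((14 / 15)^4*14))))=3294172 / 61875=53.24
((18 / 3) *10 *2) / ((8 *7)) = 15 / 7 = 2.14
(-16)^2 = 256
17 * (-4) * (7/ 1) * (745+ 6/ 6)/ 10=-177548/ 5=-35509.60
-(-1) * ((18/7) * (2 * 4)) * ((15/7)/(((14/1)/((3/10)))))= 324/343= 0.94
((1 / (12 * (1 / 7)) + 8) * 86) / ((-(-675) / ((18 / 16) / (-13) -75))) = -11528687 / 140400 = -82.11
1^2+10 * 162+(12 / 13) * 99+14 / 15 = 1713.32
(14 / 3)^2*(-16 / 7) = -448 / 9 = -49.78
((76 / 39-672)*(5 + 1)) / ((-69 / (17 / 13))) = 888488 / 11661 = 76.19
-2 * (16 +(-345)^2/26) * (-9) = 82689.92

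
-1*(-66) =66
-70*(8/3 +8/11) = -7840/33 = -237.58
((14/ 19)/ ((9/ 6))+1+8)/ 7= 541/ 399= 1.36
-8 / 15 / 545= -8 / 8175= -0.00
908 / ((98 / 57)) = 25878 / 49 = 528.12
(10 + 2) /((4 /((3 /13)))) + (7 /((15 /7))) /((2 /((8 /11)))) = 4033 /2145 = 1.88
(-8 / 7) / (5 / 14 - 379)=0.00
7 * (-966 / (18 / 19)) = -21413 / 3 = -7137.67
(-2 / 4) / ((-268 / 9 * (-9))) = -1 / 536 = -0.00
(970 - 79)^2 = 793881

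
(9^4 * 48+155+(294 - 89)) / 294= 52548 / 49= 1072.41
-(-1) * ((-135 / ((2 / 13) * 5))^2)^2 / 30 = 5059495467 / 160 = 31621846.67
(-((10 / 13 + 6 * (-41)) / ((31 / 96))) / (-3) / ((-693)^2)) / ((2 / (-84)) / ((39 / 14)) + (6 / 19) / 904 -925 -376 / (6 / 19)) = 876113408 / 3516515026147431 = 0.00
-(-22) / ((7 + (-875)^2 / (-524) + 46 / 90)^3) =-0.00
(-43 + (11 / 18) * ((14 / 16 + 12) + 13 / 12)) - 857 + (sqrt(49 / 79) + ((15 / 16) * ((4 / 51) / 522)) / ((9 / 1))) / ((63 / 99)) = -3987095485 / 4472496 + 11 * sqrt(79) / 79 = -890.23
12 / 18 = 2 / 3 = 0.67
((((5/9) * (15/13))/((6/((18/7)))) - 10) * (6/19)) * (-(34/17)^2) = 21240/1729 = 12.28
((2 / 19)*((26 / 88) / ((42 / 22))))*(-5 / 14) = -65 / 11172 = -0.01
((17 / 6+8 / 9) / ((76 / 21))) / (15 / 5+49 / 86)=20167 / 69996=0.29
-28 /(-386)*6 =84 /193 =0.44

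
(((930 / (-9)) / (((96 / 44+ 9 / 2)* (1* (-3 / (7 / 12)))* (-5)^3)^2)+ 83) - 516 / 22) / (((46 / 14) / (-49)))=-3070889429923 / 3458193750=-888.00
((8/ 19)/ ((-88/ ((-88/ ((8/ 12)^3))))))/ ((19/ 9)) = 243/ 361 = 0.67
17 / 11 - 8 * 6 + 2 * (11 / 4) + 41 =1 / 22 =0.05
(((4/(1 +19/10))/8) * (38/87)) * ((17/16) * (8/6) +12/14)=18145/105966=0.17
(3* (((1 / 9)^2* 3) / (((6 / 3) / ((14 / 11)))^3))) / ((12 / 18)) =343 / 7986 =0.04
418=418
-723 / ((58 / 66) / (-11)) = 262449 / 29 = 9049.97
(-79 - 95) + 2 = -172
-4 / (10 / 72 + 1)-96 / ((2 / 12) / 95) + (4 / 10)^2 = -56091436 / 1025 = -54723.35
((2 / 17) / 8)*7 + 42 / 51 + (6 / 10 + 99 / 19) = 43521 / 6460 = 6.74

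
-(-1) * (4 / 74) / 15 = 2 / 555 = 0.00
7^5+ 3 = 16810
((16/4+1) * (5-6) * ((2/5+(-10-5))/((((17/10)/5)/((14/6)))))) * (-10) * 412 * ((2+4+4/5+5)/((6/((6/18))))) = -621069400/459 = -1353092.37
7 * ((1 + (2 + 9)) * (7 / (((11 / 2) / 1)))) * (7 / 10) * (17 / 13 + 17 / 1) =979608 / 715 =1370.08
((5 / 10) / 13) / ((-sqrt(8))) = -0.01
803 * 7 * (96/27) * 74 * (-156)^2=35991667712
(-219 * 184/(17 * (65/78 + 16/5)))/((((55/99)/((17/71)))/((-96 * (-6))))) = -1253366784/8591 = -145893.00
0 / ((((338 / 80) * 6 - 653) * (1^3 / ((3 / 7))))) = 0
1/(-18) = -1/18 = -0.06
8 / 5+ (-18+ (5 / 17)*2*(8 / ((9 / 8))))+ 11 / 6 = -15887 / 1530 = -10.38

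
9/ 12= 3/ 4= 0.75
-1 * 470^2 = -220900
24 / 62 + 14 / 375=4934 / 11625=0.42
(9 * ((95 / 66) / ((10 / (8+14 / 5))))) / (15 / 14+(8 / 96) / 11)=64638 / 4985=12.97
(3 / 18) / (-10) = -1 / 60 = -0.02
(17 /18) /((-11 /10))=-85 /99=-0.86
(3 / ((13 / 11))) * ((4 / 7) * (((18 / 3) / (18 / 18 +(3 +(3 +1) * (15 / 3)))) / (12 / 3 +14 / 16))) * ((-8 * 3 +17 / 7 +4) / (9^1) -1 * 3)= -704 / 1911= -0.37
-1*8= -8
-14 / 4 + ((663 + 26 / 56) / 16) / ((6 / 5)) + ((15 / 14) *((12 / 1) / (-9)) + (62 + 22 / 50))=6186893 / 67200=92.07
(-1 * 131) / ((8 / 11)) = -1441 / 8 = -180.12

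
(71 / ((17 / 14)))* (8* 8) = 63616 / 17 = 3742.12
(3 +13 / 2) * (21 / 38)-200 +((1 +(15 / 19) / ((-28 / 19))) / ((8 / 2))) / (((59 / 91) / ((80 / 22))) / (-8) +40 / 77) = -123915599 / 637044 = -194.52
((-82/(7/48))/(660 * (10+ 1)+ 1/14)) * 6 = -47232/101641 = -0.46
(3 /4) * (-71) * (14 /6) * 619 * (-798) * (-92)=-5646479622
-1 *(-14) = 14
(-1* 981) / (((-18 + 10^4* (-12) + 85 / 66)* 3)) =0.00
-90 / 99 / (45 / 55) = -10 / 9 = -1.11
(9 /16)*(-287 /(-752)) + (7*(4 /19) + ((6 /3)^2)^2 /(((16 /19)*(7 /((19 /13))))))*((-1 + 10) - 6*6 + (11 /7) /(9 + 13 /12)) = -17969966313 /123219712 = -145.84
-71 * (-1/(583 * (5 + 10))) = 71/8745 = 0.01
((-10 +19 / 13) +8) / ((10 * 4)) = -7 / 520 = -0.01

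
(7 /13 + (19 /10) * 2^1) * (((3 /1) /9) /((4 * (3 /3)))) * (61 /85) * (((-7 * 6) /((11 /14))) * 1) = -842898 /60775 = -13.87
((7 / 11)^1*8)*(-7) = -392 / 11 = -35.64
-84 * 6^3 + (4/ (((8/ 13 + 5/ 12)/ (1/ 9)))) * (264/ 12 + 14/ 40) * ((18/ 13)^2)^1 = -189683856/ 10465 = -18125.55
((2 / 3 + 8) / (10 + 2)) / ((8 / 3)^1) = 13 / 48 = 0.27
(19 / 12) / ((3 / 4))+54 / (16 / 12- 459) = 24629 / 12357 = 1.99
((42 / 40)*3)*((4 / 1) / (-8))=-63 / 40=-1.58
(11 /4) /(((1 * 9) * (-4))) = -11 /144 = -0.08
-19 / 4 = -4.75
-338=-338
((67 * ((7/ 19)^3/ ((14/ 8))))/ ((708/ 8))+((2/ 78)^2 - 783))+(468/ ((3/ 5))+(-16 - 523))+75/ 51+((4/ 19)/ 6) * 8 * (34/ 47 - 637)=-353659058749492/ 491800320999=-719.11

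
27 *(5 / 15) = 9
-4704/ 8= -588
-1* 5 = -5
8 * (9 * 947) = 68184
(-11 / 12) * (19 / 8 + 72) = -6545 / 96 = -68.18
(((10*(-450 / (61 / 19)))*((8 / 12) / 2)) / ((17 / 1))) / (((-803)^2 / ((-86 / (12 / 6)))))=1225500 / 668666933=0.00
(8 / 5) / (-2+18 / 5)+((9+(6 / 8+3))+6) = 79 / 4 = 19.75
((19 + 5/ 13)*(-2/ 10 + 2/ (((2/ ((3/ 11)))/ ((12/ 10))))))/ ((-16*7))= -63/ 2860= -0.02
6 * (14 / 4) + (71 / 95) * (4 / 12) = 6056 / 285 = 21.25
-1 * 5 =-5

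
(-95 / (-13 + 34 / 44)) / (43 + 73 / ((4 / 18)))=4180 / 199867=0.02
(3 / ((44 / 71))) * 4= 213 / 11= 19.36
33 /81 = 11 /27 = 0.41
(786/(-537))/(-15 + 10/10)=131/1253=0.10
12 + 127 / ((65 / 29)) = 4463 / 65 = 68.66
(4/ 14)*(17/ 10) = 17/ 35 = 0.49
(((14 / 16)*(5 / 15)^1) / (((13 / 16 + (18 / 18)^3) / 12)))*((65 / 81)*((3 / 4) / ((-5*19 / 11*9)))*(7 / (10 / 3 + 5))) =-0.01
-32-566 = -598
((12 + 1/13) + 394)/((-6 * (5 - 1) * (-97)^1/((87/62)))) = 153091/625456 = 0.24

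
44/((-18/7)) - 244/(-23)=-1346/207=-6.50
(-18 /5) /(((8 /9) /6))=-243 /10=-24.30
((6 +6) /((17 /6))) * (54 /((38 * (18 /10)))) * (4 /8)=540 /323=1.67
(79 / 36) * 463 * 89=3255353 / 36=90426.47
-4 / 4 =-1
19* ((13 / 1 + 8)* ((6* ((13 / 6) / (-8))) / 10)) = -5187 / 80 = -64.84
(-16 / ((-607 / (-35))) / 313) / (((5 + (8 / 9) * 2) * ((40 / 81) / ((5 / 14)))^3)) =-23914845 / 145378073344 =-0.00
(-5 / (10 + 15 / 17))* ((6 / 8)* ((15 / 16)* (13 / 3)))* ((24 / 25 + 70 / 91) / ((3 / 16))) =-4777 / 370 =-12.91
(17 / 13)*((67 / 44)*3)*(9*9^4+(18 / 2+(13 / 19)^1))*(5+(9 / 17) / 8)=11953891095 / 6688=1787364.10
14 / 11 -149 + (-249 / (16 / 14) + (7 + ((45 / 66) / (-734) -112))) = -1381691 / 2936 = -470.60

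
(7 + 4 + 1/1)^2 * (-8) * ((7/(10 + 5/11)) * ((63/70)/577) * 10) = -798336/66355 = -12.03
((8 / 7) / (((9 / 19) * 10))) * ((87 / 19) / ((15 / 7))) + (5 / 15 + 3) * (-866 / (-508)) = 177107 / 28575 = 6.20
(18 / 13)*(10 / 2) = 90 / 13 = 6.92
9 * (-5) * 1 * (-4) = 180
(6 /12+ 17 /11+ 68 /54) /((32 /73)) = 143299 /19008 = 7.54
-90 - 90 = -180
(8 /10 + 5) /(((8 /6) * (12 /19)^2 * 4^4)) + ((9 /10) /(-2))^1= -100123 /245760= -0.41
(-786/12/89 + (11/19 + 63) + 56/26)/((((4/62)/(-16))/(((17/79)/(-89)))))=6023928308/154562473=38.97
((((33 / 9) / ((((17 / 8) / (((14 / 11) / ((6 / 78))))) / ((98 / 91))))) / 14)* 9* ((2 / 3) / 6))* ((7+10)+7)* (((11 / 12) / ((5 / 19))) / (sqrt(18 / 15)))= 23408* sqrt(30) / 765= 167.60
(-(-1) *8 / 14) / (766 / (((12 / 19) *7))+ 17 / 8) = 96 / 29465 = 0.00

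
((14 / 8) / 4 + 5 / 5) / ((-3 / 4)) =-23 / 12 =-1.92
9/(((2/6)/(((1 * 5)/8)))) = 135/8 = 16.88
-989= -989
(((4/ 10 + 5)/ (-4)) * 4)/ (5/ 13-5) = 117/ 100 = 1.17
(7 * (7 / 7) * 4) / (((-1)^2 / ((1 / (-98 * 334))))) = -0.00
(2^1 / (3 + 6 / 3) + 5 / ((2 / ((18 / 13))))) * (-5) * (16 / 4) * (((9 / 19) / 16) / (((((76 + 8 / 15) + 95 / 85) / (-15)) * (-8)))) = -8640675 / 156507104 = -0.06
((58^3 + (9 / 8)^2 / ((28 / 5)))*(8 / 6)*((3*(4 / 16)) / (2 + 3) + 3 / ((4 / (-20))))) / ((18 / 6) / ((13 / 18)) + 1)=-449988107283 / 600320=-749580.40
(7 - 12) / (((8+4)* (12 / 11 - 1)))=-55 / 12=-4.58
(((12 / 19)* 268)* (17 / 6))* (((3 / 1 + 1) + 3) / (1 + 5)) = 31892 / 57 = 559.51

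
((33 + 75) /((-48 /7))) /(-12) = 21 /16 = 1.31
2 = 2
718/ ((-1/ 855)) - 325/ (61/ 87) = -37475565/ 61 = -614353.52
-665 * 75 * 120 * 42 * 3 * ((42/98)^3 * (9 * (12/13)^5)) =-358043935.51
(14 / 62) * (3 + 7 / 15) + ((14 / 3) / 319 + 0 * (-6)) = 118286 / 148335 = 0.80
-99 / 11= -9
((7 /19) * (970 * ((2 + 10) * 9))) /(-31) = -733320 /589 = -1245.03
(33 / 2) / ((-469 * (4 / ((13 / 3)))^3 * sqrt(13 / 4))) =-1859 * sqrt(13) / 270144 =-0.02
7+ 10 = 17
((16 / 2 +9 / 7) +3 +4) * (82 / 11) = 9348 / 77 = 121.40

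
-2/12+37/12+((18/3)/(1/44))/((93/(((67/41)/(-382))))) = 8461259/2913132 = 2.90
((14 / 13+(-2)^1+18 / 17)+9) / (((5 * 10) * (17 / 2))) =2019 / 93925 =0.02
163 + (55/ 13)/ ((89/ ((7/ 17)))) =3206432/ 19669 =163.02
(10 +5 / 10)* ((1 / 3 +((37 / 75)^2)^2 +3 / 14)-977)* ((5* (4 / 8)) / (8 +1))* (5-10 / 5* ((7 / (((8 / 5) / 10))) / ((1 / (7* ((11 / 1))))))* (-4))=-259074479770229 / 3375000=-76762808.82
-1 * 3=-3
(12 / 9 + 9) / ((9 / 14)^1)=434 / 27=16.07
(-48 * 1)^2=2304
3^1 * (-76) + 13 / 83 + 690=38359 / 83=462.16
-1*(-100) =100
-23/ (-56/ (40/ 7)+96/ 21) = 805/ 183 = 4.40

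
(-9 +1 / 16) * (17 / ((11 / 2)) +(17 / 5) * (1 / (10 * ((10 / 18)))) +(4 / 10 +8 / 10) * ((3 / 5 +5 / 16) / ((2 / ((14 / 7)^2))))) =-421343 / 8000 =-52.67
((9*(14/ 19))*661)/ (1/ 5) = 416430/ 19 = 21917.37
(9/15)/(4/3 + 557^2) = 9/4653755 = 0.00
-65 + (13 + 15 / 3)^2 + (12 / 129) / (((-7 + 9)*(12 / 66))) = 11148 / 43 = 259.26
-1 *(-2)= 2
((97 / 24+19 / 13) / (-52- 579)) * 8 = -1717 / 24609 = -0.07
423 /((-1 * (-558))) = 47 /62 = 0.76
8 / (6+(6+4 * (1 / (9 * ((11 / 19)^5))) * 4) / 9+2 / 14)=730527336 / 899140999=0.81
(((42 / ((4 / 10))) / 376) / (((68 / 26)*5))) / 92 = 273 / 1176128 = 0.00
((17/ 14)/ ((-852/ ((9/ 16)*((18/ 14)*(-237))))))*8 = 1.95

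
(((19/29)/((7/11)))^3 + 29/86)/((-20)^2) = 1027719677/287770688800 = 0.00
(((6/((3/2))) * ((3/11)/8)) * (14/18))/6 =7/396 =0.02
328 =328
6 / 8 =3 / 4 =0.75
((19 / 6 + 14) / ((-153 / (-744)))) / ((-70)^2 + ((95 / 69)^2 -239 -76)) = 3378194 / 185624785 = 0.02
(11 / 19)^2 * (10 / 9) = 1210 / 3249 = 0.37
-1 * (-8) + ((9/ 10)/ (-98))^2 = 7683281/ 960400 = 8.00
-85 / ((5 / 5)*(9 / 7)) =-595 / 9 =-66.11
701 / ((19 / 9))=6309 / 19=332.05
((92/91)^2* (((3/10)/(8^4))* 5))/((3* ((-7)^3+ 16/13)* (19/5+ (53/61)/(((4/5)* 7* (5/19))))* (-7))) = 161345/13580207362176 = 0.00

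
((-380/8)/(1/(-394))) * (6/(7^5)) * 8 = 898320/16807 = 53.45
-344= -344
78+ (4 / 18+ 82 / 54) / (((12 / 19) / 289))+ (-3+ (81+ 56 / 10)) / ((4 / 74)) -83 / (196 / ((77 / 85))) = 46667225 / 19278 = 2420.75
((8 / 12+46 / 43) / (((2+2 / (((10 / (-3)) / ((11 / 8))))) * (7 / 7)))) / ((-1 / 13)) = -19.21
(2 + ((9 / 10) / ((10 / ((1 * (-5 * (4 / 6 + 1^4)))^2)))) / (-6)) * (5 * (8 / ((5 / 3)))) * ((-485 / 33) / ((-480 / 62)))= 69161 / 1584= 43.66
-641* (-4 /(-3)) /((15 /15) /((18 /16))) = -961.50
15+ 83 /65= 1058 /65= 16.28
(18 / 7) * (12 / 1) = 216 / 7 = 30.86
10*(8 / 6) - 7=19 / 3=6.33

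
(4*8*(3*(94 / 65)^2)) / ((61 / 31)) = 26295936 / 257725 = 102.03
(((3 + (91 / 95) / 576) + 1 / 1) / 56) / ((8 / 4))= 218971 / 6128640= 0.04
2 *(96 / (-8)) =-24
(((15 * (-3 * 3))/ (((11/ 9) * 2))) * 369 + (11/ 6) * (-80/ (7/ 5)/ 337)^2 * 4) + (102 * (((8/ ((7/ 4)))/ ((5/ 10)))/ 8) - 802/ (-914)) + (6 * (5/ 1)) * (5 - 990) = -8360707999499903/ 167847940722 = -49811.20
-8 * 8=-64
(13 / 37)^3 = 2197 / 50653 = 0.04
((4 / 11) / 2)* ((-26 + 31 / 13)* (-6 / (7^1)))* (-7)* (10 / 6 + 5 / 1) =-24560 / 143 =-171.75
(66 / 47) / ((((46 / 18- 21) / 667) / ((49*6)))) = -58241106 / 3901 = -14929.79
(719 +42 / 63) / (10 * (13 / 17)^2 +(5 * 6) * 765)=623951 / 19902720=0.03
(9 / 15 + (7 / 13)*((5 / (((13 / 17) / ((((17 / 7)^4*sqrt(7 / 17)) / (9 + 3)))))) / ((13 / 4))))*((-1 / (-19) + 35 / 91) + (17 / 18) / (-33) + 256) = 37619761 / 244530 + 15710200292405*sqrt(119) / 331687289934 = 670.53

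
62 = 62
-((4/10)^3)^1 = -8/125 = -0.06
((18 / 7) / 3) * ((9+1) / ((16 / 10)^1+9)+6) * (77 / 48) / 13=506 / 689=0.73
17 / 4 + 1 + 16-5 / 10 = 83 / 4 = 20.75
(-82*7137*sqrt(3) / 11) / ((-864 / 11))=32513*sqrt(3) / 48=1173.21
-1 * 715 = -715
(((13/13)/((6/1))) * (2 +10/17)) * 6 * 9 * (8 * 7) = 22176/17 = 1304.47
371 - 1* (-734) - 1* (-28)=1133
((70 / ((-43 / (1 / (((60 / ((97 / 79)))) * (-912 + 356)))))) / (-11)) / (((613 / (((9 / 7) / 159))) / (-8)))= 0.00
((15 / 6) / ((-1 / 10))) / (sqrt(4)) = -25 / 2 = -12.50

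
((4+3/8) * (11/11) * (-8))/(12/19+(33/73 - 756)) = 48545/1047069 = 0.05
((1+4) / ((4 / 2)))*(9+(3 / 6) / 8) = 725 / 32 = 22.66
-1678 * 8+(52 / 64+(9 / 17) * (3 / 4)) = -3650999 / 272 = -13422.79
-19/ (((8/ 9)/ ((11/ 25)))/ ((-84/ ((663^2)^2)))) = 1463/ 357816492150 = 0.00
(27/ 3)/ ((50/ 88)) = 15.84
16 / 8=2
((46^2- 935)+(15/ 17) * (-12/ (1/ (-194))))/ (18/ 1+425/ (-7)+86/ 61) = -23483719/ 299829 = -78.32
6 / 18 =1 / 3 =0.33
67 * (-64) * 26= -111488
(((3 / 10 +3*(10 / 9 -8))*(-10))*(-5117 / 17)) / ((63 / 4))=-105092 / 27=-3892.30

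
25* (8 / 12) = 50 / 3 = 16.67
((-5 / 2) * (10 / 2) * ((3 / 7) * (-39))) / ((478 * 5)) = 585 / 6692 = 0.09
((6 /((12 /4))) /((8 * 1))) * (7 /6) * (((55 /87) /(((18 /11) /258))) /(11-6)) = 36421 /6264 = 5.81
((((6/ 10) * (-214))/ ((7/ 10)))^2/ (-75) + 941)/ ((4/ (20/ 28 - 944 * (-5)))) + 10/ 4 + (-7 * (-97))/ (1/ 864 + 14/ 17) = 48355527695011/ 83095180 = 581929.39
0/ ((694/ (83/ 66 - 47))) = 0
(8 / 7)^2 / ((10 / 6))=192 / 245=0.78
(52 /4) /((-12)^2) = 13 /144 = 0.09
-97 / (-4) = 97 / 4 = 24.25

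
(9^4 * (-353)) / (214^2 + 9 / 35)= -50.57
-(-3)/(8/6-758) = -9/2270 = -0.00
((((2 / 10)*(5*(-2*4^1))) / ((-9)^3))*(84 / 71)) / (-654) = -112 / 5641731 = -0.00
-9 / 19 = -0.47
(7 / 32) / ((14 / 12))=0.19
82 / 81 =1.01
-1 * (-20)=20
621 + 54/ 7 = 4401/ 7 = 628.71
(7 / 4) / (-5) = -7 / 20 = -0.35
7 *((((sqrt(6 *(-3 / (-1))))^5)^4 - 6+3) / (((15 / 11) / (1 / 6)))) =91641992149939 / 30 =3054733071664.63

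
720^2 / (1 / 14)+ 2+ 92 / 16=29030431 / 4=7257607.75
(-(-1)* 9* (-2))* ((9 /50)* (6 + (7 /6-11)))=621 /50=12.42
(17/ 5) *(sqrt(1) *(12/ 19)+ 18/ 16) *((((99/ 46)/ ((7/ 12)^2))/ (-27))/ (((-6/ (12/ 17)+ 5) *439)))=299574/ 329010745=0.00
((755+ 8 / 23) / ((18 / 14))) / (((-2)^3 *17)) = -40537 / 9384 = -4.32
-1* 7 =-7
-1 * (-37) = 37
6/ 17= 0.35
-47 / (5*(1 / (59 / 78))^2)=-163607 / 30420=-5.38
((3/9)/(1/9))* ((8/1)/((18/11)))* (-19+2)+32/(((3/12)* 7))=-231.05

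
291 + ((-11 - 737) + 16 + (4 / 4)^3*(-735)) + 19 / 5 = -5861 / 5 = -1172.20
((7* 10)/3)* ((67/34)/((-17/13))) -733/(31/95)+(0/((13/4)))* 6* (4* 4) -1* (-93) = -58819019/26877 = -2188.45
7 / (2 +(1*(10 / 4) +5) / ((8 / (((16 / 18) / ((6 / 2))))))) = 126 / 41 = 3.07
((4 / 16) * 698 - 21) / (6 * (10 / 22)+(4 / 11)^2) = 37147 / 692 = 53.68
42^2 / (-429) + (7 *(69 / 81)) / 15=-215117 / 57915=-3.71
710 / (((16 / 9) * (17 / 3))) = 70.48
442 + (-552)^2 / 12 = 25834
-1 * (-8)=8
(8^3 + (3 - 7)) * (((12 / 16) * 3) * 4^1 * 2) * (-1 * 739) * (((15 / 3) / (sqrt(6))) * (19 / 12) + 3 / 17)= -8916035 * sqrt(6) - 20272248 / 17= -23032221.46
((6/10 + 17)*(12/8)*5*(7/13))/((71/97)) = 89628/923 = 97.11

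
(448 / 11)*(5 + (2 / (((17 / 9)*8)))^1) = 39088 / 187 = 209.03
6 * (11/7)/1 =66/7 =9.43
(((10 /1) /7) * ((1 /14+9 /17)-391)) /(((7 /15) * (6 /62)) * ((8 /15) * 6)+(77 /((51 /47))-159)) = 1080136875 /170227862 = 6.35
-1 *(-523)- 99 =424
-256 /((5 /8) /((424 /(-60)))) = 217088 /75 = 2894.51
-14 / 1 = -14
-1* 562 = -562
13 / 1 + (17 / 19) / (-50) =12333 / 950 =12.98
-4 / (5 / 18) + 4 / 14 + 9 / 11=-5119 / 385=-13.30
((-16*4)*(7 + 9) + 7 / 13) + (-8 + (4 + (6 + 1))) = -13266 / 13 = -1020.46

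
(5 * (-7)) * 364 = -12740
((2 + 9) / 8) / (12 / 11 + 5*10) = 121 / 4496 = 0.03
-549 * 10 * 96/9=-58560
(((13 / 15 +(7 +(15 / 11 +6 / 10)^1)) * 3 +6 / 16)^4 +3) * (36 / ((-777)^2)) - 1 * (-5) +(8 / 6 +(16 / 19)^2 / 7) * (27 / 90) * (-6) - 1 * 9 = 9271595587199732121 / 226911990067840000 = 40.86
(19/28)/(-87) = -19/2436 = -0.01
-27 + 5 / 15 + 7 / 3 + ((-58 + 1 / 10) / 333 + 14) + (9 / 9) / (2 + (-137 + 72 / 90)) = -7831423 / 744810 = -10.51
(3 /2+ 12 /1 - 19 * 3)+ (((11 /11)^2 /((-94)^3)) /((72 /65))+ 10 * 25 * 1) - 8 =11870706463 /59802048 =198.50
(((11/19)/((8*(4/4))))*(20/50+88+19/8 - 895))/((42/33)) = -3892449/85120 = -45.73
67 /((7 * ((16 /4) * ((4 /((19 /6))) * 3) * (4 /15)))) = 6365 /2688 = 2.37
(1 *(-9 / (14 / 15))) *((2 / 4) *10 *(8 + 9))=-11475 / 14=-819.64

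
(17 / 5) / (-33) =-0.10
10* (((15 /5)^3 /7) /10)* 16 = 432 /7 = 61.71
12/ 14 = 0.86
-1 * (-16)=16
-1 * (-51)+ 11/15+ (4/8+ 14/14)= 1597/30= 53.23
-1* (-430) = 430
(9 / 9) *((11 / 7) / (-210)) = -11 / 1470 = -0.01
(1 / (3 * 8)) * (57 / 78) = 19 / 624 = 0.03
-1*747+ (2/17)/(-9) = -114293/153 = -747.01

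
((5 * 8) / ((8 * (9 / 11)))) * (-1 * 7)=-385 / 9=-42.78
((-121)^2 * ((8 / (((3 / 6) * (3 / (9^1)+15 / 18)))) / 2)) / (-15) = -234256 / 35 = -6693.03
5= 5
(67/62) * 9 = 603/62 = 9.73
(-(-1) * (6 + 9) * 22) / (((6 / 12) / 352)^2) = 163553280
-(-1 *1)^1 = 1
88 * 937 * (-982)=-80971792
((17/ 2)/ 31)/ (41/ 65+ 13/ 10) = 1105/ 7781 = 0.14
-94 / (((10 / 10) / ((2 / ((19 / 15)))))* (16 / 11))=-7755 / 76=-102.04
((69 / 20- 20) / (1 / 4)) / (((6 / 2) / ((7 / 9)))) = -2317 / 135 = -17.16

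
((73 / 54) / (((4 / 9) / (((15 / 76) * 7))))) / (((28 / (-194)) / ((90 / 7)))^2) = 6954427125 / 208544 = 33347.53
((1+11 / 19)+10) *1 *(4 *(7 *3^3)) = 166320 / 19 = 8753.68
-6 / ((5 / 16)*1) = -96 / 5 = -19.20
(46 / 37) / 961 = 46 / 35557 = 0.00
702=702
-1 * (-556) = 556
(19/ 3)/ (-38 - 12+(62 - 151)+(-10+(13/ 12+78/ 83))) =-6308/ 146389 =-0.04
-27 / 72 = -3 / 8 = -0.38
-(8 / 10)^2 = -16 / 25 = -0.64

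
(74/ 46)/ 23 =0.07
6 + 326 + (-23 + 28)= 337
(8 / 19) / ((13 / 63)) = 504 / 247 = 2.04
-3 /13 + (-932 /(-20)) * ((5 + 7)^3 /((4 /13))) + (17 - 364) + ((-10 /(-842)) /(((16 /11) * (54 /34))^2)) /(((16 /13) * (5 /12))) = 1779664353216773 /6809287680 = 261358.37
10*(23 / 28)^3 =60835 / 10976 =5.54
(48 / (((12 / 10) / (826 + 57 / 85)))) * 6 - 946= 3356734 / 17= 197454.94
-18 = -18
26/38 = 13/19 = 0.68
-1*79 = -79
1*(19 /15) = 1.27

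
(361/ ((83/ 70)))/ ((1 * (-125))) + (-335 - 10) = -347.44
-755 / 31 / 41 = -755 / 1271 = -0.59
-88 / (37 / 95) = -8360 / 37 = -225.95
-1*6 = -6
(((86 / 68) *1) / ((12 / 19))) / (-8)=-817 / 3264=-0.25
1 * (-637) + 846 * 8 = 6131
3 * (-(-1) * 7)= 21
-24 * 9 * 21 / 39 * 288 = -435456 / 13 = -33496.62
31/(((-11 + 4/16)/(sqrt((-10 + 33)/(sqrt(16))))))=-62 * sqrt(23)/43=-6.91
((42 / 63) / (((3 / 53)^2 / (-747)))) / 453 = -466294 / 1359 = -343.12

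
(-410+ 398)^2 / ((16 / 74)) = 666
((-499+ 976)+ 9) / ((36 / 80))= 1080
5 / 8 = 0.62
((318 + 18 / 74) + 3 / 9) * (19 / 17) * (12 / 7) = 2687512 / 4403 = 610.38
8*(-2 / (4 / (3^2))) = -36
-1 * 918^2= -842724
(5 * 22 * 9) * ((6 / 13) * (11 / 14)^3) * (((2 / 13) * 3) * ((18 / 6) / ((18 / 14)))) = 1976535 / 8281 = 238.68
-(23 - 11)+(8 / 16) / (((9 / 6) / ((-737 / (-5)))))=557 / 15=37.13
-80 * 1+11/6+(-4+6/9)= -163/2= -81.50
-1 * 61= -61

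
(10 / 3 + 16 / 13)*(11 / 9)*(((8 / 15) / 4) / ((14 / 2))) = 3916 / 36855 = 0.11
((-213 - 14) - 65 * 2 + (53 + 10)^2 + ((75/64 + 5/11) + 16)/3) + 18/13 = 99370405/27456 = 3619.26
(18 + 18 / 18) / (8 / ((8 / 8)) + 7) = 19 / 15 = 1.27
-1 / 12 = -0.08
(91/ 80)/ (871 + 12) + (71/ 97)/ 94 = 2922589/ 322047760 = 0.01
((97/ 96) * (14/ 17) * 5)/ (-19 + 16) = -3395/ 2448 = -1.39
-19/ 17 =-1.12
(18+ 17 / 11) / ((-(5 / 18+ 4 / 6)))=-3870 / 187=-20.70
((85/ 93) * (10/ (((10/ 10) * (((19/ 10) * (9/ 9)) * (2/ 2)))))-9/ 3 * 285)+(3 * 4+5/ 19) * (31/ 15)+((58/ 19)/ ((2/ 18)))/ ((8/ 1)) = -29028683/ 35340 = -821.41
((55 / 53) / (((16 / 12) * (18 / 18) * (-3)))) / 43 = -0.01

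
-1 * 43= -43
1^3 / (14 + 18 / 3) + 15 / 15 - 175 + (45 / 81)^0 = -3459 / 20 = -172.95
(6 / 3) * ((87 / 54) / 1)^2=841 / 162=5.19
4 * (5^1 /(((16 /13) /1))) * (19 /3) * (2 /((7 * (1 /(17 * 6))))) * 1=20995 /7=2999.29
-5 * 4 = -20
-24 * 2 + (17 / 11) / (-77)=-40673 / 847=-48.02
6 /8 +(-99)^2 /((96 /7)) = 22893 /32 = 715.41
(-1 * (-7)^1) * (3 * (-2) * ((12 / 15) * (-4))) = 672 / 5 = 134.40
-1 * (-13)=13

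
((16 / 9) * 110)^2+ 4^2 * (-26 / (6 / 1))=3091984 / 81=38172.64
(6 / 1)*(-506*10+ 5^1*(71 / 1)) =-28230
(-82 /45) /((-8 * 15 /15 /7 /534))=25543 /30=851.43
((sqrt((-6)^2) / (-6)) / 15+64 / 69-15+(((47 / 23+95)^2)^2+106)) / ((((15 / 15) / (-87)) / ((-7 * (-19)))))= -1435879875827343828 / 1399205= -1026211224107.51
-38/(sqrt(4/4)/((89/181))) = -3382/181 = -18.69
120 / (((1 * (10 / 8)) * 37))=96 / 37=2.59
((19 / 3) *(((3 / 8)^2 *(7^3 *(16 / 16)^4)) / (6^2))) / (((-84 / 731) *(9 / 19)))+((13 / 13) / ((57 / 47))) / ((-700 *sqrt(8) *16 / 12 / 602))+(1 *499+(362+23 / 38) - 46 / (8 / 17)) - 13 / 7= 6686244241 / 11031552 - 2021 *sqrt(2) / 15200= 605.91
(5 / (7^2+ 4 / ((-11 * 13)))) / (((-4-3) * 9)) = -715 / 441189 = -0.00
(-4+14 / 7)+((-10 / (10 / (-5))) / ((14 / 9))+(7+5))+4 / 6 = 583 / 42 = 13.88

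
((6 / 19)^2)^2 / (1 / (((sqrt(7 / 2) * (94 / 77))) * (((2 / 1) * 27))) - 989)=-16512564396672 / 1642177956515054921 - 36181728 * sqrt(14) / 1642177956515054921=-0.00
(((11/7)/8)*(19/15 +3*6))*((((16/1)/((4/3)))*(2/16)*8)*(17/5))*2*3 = 162129/175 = 926.45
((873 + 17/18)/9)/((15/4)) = 31462/1215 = 25.89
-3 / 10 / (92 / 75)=-45 / 184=-0.24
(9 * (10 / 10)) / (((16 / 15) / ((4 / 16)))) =135 / 64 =2.11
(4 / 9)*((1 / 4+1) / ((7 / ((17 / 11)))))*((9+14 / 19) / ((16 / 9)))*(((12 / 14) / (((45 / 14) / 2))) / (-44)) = -3145 / 386232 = -0.01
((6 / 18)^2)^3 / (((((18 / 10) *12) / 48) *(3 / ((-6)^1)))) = -40 / 6561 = -0.01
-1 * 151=-151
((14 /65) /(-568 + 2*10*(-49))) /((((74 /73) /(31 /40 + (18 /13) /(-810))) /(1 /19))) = -1849309 /331043824800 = -0.00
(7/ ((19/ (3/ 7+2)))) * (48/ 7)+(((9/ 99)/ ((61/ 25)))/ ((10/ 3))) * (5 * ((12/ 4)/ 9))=1098397/ 178486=6.15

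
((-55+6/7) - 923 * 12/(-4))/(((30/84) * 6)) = 19004/15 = 1266.93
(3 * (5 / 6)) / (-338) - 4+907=610423 / 676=902.99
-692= -692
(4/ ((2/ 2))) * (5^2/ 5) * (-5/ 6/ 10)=-5/ 3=-1.67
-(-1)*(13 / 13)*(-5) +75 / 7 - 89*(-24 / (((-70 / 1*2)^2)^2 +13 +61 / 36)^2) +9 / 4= 42651487612555535755711 / 5355343736105618075548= 7.96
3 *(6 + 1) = 21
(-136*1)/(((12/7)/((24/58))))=-32.83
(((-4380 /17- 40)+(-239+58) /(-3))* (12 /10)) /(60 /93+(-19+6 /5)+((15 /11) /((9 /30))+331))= -4127123 /4614276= -0.89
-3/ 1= -3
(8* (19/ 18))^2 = 5776/ 81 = 71.31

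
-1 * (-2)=2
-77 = -77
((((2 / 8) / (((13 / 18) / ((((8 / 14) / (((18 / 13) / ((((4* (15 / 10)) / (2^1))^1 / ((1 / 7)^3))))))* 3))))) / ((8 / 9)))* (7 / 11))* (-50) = -694575 / 44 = -15785.80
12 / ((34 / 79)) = 474 / 17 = 27.88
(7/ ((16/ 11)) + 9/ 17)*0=0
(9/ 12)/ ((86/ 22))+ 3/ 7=747/ 1204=0.62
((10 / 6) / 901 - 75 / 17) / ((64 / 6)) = -745 / 1802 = -0.41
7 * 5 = 35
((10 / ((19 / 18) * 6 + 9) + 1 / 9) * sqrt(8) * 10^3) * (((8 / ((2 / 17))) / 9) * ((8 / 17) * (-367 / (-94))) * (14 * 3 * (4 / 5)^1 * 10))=207821824000 * sqrt(2) / 29187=10069703.71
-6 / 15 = -2 / 5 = -0.40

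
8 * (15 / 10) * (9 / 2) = 54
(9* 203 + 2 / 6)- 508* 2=2434 / 3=811.33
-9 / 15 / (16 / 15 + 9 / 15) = -9 / 25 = -0.36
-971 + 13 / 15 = -970.13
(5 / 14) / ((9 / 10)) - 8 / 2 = -227 / 63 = -3.60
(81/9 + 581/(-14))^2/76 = 13.90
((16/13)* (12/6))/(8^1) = 4/13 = 0.31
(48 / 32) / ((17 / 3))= 9 / 34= 0.26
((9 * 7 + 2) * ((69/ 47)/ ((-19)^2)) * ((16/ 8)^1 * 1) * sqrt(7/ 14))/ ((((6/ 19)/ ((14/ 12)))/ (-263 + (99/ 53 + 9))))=-139843795 * sqrt(2)/ 567948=-348.22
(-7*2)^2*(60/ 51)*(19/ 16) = 4655/ 17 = 273.82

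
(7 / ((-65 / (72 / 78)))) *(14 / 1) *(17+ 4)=-24696 / 845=-29.23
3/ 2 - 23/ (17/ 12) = -501/ 34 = -14.74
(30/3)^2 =100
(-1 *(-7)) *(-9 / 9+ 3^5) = 1694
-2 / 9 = -0.22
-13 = -13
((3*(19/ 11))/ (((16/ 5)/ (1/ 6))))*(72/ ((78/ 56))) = 1995/ 143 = 13.95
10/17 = 0.59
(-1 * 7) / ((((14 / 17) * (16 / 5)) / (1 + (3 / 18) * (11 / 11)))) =-595 / 192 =-3.10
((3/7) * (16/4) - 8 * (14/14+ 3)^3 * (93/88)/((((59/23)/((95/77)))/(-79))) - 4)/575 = 1027290256/28734475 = 35.75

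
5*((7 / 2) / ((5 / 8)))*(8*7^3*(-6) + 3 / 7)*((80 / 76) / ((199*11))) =-9219600 / 41591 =-221.67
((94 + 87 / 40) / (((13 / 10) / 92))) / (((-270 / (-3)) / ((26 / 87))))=88481 / 3915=22.60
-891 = -891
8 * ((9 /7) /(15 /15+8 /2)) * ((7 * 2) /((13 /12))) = 1728 /65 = 26.58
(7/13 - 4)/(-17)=0.20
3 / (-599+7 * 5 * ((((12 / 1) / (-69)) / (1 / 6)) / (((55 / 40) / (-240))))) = 759 / 1461253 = 0.00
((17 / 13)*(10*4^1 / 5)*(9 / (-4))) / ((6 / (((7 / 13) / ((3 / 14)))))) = -1666 / 169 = -9.86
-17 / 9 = -1.89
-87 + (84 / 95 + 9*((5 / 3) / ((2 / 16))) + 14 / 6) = 10322 / 285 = 36.22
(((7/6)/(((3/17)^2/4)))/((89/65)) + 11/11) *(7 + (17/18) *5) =55997923/43254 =1294.63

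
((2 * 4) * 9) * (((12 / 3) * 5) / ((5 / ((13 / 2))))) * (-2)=-3744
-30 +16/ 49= -1454/ 49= -29.67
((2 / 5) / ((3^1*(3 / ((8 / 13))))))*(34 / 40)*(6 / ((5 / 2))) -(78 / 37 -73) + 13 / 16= 207099899 / 2886000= 71.76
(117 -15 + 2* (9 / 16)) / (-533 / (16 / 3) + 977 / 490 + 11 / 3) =-1212750 / 1108697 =-1.09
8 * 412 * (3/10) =4944/5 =988.80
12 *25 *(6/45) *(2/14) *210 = 1200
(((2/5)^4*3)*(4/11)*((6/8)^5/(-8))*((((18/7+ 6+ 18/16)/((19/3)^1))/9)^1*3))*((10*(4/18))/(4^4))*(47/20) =-2067201/239697920000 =-0.00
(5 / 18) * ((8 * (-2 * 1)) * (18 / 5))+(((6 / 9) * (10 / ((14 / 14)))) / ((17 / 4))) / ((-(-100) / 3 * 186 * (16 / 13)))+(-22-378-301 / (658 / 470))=-39904427 / 63240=-631.00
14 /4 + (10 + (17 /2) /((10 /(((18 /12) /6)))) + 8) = 21.71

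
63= 63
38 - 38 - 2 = -2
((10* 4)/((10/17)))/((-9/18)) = -136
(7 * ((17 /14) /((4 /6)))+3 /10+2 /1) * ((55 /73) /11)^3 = 7525 /1556068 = 0.00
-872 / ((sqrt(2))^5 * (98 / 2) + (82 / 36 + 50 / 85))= 234011664 / 7193472023 - 16003516032 * sqrt(2) / 7193472023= -3.11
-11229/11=-1020.82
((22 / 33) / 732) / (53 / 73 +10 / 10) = 73 / 138348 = 0.00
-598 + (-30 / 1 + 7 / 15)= -9413 / 15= -627.53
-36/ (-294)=6/ 49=0.12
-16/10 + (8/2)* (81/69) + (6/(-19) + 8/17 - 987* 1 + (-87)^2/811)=-29353906242/30124595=-974.42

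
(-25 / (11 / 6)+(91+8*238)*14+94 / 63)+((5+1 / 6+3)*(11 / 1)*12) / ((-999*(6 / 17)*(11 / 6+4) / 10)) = 2147122042 / 76923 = 27912.61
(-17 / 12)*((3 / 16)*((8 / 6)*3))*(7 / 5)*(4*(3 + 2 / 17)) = -371 / 20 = -18.55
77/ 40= 1.92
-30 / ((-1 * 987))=10 / 329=0.03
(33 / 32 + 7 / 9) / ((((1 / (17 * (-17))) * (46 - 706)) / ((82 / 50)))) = 6173329 / 4752000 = 1.30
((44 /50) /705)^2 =0.00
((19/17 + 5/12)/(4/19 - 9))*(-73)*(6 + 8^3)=112439929/17034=6600.91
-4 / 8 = -1 / 2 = -0.50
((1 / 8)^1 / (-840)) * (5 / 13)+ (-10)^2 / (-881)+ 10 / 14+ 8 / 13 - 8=-6.78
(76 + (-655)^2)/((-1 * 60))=-429101/60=-7151.68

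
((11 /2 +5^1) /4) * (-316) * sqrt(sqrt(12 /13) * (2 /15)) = -553 * 39^(3 /4) * sqrt(5) /65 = -296.89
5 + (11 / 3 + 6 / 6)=29 / 3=9.67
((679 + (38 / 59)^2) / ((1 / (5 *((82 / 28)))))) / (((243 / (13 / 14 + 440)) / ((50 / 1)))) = 74821978499875 / 82896534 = 902594.78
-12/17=-0.71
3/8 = 0.38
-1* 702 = -702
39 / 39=1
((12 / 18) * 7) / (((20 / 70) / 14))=686 / 3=228.67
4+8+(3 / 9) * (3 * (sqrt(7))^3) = 12+7 * sqrt(7) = 30.52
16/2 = 8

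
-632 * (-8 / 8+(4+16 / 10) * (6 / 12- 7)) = 118184 / 5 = 23636.80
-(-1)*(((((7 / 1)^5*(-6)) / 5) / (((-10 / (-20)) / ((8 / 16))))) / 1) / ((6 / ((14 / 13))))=-235298 / 65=-3619.97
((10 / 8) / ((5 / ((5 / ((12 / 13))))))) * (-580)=-9425 / 12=-785.42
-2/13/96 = -1/624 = -0.00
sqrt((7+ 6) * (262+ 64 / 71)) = 3 * sqrt(1914302) / 71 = 58.46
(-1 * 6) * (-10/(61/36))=2160/61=35.41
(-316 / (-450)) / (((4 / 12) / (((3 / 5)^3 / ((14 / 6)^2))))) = 12798 / 153125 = 0.08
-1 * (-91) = 91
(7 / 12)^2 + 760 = 109489 / 144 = 760.34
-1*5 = -5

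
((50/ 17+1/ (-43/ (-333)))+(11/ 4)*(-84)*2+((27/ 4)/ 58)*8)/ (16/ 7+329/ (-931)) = -1269841706/ 5448143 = -233.08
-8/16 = -1/2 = -0.50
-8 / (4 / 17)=-34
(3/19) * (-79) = -237/19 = -12.47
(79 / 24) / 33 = 79 / 792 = 0.10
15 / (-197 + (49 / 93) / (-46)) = -12834 / 168563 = -0.08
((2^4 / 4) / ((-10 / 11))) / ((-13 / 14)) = 308 / 65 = 4.74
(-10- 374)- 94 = -478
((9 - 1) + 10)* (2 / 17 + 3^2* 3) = 8298 / 17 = 488.12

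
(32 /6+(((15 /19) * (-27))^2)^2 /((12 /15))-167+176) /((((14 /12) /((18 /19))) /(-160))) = -581163011405280 /17332693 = -33529873.94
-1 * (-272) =272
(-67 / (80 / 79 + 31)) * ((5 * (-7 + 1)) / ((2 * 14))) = 26465 / 11802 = 2.24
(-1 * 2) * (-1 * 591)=1182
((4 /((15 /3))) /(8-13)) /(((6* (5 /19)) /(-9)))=114 /125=0.91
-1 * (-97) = 97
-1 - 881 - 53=-935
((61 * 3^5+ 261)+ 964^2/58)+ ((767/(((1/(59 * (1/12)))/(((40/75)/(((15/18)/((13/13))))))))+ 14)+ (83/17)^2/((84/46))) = 295214326583/8800050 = 33546.89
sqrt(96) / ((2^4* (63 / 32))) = 8* sqrt(6) / 63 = 0.31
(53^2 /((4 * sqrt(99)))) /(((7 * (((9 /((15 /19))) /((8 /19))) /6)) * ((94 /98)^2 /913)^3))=2183537027.02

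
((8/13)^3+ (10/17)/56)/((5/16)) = 1018788/1307215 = 0.78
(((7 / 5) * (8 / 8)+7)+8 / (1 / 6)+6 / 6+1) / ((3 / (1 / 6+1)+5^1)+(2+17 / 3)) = 3.83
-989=-989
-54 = -54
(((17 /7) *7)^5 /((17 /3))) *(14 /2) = 1753941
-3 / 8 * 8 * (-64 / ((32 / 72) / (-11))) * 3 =-14256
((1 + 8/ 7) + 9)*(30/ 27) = 260/ 21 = 12.38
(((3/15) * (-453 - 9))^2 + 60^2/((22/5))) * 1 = 9355.94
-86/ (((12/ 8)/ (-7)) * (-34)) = -602/ 51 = -11.80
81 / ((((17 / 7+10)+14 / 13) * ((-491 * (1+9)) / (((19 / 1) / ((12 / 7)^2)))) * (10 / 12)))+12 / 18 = 475888799 / 724126800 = 0.66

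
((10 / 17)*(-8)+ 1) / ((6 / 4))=-42 / 17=-2.47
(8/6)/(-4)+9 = 26/3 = 8.67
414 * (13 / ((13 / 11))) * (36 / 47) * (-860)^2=121252982400 / 47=2579850689.36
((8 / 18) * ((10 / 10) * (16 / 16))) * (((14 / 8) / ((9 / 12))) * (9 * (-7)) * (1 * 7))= -1372 / 3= -457.33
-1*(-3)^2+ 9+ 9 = 9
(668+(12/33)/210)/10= 66.80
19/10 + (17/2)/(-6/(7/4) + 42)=229/108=2.12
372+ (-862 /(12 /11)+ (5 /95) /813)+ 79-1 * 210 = -16965953 /30894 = -549.17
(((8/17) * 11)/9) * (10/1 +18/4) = 1276/153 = 8.34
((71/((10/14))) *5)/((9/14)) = 6958/9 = 773.11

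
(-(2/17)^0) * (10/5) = -2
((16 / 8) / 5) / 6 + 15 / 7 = 232 / 105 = 2.21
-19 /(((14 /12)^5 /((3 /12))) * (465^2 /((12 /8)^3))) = -13851 /403788175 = -0.00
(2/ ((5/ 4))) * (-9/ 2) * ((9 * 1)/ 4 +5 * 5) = -981/ 5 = -196.20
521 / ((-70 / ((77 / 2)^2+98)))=-470463 / 40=-11761.58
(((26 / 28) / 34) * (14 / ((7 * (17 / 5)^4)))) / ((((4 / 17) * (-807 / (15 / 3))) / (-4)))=40625 / 943620258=0.00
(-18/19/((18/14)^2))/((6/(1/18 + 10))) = -8869/9234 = -0.96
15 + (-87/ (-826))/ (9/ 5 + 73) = 4634295/ 308924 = 15.00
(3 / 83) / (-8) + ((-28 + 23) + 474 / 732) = -4.36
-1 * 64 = -64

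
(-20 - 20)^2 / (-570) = -160 / 57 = -2.81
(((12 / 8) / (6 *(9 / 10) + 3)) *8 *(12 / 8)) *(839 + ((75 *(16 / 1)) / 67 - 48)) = 812955 / 469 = 1733.38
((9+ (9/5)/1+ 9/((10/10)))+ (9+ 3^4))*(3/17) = 1647/85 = 19.38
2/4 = 1/2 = 0.50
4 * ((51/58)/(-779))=-102/22591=-0.00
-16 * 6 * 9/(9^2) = -32/3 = -10.67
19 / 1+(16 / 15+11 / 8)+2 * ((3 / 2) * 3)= 3653 / 120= 30.44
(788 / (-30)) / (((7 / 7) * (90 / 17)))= -3349 / 675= -4.96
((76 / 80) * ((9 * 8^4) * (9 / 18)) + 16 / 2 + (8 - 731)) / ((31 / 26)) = 2183402 / 155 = 14086.46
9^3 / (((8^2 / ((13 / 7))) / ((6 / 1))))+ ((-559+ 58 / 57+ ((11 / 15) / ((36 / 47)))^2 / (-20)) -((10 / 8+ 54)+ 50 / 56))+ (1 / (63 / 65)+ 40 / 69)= -8663781508301 / 17840088000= -485.64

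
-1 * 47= -47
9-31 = -22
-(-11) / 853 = 11 / 853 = 0.01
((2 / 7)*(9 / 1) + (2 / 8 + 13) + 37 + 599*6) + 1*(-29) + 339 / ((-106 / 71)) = 5031881 / 1484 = 3390.76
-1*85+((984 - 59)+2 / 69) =57962 / 69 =840.03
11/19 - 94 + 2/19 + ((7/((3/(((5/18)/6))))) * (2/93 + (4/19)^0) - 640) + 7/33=-4616089939/6297588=-732.99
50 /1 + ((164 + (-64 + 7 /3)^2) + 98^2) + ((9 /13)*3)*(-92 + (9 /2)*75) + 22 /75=82666091 /5850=14130.96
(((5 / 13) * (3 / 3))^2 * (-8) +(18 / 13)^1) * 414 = 14076 / 169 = 83.29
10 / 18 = 5 / 9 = 0.56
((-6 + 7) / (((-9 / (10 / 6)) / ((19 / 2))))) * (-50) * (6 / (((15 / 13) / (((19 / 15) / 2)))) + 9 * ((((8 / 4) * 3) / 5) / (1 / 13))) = 1023815 / 81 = 12639.69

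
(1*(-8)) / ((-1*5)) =8 / 5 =1.60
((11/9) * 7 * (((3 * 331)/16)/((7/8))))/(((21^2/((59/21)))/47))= 181.70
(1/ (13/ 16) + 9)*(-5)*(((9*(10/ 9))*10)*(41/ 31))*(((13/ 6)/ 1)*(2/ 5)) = -545300/ 93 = -5863.44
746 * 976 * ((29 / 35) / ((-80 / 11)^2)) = 79840277 / 7000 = 11405.75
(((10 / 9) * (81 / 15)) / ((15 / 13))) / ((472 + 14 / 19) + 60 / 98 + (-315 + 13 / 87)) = 1052961 / 32094760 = 0.03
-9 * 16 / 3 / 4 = -12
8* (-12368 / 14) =-49472 / 7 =-7067.43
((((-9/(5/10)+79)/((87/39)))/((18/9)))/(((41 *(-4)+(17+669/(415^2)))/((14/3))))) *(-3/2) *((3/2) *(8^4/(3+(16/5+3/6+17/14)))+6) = 509.35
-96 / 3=-32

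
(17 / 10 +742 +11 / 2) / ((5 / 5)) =3746 / 5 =749.20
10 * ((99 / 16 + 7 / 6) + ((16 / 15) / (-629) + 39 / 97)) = 113550553 / 1464312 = 77.55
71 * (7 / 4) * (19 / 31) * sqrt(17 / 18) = 9443 * sqrt(34) / 744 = 74.01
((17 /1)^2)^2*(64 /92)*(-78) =-104234208 /23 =-4531922.09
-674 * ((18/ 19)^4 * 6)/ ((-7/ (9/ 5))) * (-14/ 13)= -7641412992/ 8470865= -902.08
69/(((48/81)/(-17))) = -1979.44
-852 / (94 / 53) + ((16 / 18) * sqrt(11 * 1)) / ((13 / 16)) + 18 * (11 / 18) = -465.75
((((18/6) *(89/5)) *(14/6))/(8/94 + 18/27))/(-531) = -29281/93810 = -0.31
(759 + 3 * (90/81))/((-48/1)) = -2287/144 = -15.88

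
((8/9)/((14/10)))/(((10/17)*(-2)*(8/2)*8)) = -17/1008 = -0.02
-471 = -471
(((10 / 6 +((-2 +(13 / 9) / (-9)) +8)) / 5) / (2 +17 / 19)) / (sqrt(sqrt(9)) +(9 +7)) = 184832 / 5635575- 11552 * sqrt(3) / 5635575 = 0.03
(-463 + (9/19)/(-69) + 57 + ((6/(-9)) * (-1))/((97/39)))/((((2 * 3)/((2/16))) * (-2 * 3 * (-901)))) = -17198863/10999436832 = -0.00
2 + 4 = 6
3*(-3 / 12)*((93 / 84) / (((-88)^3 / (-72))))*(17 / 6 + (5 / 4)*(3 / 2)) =-0.00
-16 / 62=-8 / 31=-0.26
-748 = -748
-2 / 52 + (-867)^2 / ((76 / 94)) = 229640980 / 247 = 929720.57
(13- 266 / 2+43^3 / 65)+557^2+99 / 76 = 1538086227 / 4940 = 311353.49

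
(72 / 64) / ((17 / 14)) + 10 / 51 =229 / 204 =1.12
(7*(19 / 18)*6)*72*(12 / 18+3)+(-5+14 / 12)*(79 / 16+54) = 1101895 / 96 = 11478.07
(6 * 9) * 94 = 5076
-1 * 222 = -222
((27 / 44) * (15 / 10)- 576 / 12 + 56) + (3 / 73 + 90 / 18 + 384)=397.96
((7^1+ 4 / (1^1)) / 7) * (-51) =-561 / 7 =-80.14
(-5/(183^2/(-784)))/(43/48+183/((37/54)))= 2320640/5312773101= 0.00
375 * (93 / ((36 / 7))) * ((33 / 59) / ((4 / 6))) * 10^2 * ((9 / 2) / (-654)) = -201403125 / 51448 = -3914.69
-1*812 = -812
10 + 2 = 12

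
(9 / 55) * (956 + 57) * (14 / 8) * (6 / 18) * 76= 404187 / 55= 7348.85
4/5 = 0.80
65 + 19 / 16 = 1059 / 16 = 66.19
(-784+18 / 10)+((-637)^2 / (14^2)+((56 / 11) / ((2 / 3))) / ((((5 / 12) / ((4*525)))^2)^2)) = 1084005354701083371 / 220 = 4927297066823106.23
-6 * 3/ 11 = -18/ 11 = -1.64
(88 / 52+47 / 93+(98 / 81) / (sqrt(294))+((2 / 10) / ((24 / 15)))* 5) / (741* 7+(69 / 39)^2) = 1183* sqrt(6) / 213143076+354913 / 652586208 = 0.00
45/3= 15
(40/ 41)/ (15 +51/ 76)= 3040/ 48831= 0.06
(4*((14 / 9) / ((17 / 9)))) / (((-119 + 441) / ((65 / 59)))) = 260 / 23069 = 0.01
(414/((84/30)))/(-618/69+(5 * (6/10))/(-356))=-1694916/102767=-16.49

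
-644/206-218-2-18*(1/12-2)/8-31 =-249.81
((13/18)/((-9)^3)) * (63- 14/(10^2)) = -40859/656100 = -0.06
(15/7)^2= 225/49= 4.59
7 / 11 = 0.64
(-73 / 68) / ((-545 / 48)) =876 / 9265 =0.09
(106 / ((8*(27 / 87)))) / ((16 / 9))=1537 / 64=24.02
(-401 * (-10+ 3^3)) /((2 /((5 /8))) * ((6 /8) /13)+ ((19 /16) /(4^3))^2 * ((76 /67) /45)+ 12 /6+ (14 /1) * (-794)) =70042862223360 /114191497601969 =0.61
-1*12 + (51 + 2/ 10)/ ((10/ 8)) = 724/ 25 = 28.96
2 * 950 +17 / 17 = 1901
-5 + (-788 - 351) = -1144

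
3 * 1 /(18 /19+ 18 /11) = 209 /180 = 1.16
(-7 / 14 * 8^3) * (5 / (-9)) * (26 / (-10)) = -3328 / 9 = -369.78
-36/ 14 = -18/ 7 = -2.57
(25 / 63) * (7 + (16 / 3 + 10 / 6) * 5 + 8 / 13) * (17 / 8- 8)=-325475 / 3276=-99.35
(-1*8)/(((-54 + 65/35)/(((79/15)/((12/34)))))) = 37604/16425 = 2.29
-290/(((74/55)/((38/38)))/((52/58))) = -7150/37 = -193.24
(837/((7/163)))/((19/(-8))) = -1091448/133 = -8206.38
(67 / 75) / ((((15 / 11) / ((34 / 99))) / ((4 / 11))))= 9112 / 111375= 0.08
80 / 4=20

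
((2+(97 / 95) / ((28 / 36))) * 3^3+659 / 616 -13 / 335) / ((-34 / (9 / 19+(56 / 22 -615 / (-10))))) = -9567046679871 / 55722978080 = -171.69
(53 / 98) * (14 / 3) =53 / 21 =2.52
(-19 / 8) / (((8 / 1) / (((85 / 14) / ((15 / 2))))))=-323 / 1344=-0.24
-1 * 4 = -4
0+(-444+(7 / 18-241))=-12323 / 18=-684.61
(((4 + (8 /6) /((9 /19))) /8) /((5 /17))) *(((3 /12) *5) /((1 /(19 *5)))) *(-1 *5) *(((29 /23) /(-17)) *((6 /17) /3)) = 13775 /918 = 15.01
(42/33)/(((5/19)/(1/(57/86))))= 1204/165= 7.30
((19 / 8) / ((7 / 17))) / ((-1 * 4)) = -323 / 224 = -1.44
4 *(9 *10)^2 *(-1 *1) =-32400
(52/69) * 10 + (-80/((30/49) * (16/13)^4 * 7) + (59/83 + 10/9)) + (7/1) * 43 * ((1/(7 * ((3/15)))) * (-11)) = -332693916073/140746752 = -2363.78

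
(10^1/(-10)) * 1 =-1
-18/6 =-3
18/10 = 9/5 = 1.80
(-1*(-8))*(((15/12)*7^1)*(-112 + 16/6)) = -22960/3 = -7653.33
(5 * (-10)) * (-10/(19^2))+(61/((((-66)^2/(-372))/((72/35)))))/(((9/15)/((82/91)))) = -409280556/27824797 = -14.71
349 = 349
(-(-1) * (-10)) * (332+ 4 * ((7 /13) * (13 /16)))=-6675 /2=-3337.50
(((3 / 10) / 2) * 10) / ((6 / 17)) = 17 / 4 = 4.25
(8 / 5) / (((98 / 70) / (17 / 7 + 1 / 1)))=192 / 49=3.92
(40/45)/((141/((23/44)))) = 46/13959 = 0.00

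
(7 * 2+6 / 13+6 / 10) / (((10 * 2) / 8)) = 1958 / 325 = 6.02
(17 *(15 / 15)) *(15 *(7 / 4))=1785 / 4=446.25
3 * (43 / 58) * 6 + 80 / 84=8707 / 609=14.30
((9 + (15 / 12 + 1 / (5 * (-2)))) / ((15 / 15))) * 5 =203 / 4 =50.75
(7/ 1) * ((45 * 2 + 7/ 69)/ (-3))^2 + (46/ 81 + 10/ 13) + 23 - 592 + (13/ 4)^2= 51310777301/ 8912592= 5757.11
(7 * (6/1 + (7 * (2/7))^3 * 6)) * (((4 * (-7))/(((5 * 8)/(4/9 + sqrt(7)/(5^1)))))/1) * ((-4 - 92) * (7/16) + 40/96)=24451/5 + 220059 * sqrt(7)/100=10712.41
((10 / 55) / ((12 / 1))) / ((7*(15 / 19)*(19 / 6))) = 1 / 1155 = 0.00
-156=-156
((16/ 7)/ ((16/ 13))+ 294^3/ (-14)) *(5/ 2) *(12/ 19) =-20062230/ 7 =-2866032.86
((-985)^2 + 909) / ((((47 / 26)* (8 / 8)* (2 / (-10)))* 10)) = -12624742 / 47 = -268611.53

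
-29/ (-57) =29/ 57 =0.51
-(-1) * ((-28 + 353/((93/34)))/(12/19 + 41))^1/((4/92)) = 4106926/73563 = 55.83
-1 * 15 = -15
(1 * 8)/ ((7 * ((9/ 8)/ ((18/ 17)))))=128/ 119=1.08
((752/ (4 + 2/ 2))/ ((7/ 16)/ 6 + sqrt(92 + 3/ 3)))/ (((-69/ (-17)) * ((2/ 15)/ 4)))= -17181696/ 19711897 + 235634688 * sqrt(93)/ 19711897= 114.41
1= 1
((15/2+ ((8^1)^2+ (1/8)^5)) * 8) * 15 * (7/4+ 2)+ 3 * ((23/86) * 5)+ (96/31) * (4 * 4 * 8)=711442838421/21839872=32575.41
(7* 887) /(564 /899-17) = -5581891 /14719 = -379.23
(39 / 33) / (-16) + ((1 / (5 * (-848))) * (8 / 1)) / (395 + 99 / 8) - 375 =-57011137959 / 151999760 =-375.07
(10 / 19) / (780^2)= 1 / 1155960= 0.00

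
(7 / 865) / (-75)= -7 / 64875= -0.00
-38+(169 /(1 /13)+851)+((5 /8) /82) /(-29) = 57262235 /19024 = 3010.00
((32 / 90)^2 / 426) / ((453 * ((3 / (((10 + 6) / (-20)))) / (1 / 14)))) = -256 / 20515973625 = -0.00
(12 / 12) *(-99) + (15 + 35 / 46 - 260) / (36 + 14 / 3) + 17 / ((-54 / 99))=-2292601 / 16836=-136.17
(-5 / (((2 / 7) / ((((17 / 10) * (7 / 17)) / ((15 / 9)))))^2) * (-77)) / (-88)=-151263 / 16000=-9.45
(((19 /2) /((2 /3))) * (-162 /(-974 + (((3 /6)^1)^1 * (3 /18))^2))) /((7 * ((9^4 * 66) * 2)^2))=19 /42088704709590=0.00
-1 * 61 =-61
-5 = -5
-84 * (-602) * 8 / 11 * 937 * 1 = 379057728 / 11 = 34459793.45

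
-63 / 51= -21 / 17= -1.24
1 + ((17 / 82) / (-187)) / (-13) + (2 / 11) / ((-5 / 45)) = -7461 / 11726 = -0.64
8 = 8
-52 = -52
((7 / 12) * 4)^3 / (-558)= -343 / 15066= -0.02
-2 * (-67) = 134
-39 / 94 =-0.41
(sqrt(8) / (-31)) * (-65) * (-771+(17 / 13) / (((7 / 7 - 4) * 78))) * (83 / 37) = -973340585 * sqrt(2) / 134199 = -10257.24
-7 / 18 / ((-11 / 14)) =49 / 99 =0.49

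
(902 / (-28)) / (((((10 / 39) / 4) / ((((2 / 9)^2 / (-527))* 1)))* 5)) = 23452 / 2490075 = 0.01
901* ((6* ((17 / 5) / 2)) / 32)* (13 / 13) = 45951 / 160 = 287.19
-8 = -8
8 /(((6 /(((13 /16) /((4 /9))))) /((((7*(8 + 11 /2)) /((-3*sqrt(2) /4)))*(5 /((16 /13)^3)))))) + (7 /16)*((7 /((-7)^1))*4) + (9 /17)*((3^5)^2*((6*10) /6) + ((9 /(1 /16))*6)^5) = 17332899292667185 /68-26990145*sqrt(2) /65536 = 254895577832758.53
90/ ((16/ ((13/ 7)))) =585/ 56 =10.45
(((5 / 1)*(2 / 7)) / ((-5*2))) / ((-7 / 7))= 1 / 7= 0.14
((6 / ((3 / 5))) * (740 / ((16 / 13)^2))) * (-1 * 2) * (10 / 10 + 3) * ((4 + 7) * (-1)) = 1719575 / 4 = 429893.75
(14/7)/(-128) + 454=29055/64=453.98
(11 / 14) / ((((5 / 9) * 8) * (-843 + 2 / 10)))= -99 / 471968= -0.00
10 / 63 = 0.16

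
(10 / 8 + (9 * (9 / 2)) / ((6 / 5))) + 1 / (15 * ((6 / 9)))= 351 / 10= 35.10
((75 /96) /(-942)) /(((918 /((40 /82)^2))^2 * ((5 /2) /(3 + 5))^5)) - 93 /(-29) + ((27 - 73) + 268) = 1831307983966749821 /8131669199118819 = 225.21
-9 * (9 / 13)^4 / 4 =-59049 / 114244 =-0.52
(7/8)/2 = 7/16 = 0.44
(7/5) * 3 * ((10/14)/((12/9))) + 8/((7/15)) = 19.39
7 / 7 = 1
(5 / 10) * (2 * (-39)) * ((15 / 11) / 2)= -585 / 22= -26.59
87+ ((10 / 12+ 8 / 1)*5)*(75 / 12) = 8713 / 24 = 363.04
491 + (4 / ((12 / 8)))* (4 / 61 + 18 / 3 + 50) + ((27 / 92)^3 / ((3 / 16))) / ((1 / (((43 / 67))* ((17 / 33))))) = 640.55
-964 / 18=-482 / 9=-53.56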